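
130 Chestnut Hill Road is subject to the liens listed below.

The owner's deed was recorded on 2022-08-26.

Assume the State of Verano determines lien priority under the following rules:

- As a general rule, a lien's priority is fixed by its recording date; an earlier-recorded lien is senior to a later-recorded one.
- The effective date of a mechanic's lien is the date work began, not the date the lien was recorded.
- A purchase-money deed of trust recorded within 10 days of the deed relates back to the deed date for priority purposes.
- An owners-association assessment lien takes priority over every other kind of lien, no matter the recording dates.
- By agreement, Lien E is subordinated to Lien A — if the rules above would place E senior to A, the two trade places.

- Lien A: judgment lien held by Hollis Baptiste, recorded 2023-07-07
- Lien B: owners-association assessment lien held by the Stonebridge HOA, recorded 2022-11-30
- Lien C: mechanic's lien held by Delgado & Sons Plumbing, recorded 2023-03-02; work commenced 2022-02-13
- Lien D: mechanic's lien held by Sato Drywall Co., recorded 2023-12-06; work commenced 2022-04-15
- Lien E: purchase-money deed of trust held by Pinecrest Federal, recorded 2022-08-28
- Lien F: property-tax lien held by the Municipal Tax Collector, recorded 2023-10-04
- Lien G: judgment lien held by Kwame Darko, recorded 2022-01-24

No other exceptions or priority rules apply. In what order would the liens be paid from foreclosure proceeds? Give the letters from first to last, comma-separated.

Adjusting effective dates: C relates back to 2022-02-13 (work commenced); D's effective date is 2022-04-15, when work began; E's effective date is the deed date, 2022-08-26.
B, as an owners-association assessment lien, has superpriority and ranks first.
Ordering the rest by effective date: G (2022-01-24), C (2022-02-13), D (2022-04-15), E (2022-08-26), A (2023-07-07), F (2023-10-04).
E would otherwise be senior to A, so under the subordination agreement E and A exchange positions.

B, G, C, D, A, E, F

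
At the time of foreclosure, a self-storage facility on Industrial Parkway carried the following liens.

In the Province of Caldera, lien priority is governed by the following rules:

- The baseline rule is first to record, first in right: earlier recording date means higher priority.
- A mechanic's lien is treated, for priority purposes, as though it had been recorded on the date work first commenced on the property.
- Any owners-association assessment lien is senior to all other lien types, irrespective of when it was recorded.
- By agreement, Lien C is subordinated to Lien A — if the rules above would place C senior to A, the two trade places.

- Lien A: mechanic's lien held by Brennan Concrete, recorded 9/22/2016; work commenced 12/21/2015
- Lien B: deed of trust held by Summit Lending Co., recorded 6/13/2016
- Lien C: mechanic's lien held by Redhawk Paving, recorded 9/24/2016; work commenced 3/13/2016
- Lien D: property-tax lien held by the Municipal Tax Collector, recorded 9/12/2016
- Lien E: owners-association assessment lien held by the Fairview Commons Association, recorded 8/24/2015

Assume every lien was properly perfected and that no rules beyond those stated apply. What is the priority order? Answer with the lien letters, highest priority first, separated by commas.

Effective dates after the stated exceptions: A relates back to 12/21/2015 (work commenced); C relates back to 3/13/2016 (work commenced).
E is an owners-association assessment lien, so it outranks all other liens regardless of date.
The other liens, earliest effective date first: A (12/21/2015), C (3/13/2016), B (6/13/2016), D (9/12/2016).
C already ranks below A; the subordination has no effect.

E, A, C, B, D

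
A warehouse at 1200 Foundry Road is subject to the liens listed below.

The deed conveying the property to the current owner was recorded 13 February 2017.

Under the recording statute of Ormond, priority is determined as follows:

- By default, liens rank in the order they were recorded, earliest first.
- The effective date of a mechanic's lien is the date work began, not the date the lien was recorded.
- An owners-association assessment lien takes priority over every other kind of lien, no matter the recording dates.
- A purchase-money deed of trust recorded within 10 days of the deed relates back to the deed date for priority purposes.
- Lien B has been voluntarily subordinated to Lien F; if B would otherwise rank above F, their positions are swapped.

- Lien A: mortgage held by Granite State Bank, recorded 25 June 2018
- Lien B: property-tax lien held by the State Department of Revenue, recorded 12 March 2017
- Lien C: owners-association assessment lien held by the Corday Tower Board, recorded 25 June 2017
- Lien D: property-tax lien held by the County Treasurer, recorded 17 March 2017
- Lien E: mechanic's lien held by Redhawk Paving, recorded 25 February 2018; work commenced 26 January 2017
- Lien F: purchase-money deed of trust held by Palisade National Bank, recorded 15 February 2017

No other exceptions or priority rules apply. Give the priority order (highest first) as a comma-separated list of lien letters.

Adjusting effective dates: E's effective date is 26 January 2017, when work began; F's effective date is the deed date, 13 February 2017.
C is an owners-association assessment lien and takes priority over every other lien.
The other liens, earliest effective date first: E (26 January 2017), F (13 February 2017), B (12 March 2017), D (17 March 2017), A (25 June 2018).
B is already junior to F, so the subordination agreement changes nothing.

C, E, F, B, D, A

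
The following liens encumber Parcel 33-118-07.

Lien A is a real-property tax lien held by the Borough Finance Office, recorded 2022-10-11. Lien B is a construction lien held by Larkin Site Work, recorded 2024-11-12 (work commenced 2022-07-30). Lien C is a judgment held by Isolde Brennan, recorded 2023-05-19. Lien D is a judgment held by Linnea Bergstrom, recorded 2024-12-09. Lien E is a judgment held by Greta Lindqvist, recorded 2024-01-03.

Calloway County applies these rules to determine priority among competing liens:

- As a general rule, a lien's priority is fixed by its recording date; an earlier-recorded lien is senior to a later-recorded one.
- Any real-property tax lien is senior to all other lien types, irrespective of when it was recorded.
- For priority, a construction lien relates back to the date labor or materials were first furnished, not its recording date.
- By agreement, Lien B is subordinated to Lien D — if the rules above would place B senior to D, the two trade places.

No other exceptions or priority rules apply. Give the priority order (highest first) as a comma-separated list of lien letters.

A, D, C, E, B

Effective dates: B is treated as recorded 2022-07-30, the work-commencement date.
A is a real-property tax lien and takes priority over every other lien.
Among the remaining liens, by effective date: B (2022-07-30), C (2023-05-19), E (2024-01-03), D (2024-12-09).
Because B would otherwise rank above D, the subordination swaps them.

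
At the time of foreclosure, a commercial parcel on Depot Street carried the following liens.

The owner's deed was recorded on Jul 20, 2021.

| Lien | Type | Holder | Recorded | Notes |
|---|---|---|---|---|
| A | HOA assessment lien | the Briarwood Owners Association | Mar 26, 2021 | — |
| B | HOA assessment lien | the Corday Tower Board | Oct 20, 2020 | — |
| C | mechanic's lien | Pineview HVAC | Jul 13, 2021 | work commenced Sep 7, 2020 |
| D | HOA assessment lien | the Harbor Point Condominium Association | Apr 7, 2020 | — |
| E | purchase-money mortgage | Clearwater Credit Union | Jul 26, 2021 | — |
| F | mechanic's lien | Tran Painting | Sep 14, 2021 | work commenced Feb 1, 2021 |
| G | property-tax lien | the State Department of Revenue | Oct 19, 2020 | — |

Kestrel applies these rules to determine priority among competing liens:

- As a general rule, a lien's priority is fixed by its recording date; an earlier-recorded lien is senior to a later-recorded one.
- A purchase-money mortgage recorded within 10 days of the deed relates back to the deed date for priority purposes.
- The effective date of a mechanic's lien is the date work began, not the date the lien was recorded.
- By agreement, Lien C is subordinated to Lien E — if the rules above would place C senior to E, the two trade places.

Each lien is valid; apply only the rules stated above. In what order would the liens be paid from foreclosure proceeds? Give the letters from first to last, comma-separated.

Effective dates: C is treated as recorded Sep 7, 2020, the work-commencement date; E was recorded within the 10-day window, so its effective date is the deed date Jul 20, 2021; F's effective date is Feb 1, 2021, when work began.
Sorted by effective date: D (Apr 7, 2020), C (Sep 7, 2020), G (Oct 19, 2020), B (Oct 20, 2020), F (Feb 1, 2021), A (Mar 26, 2021), E (Jul 20, 2021).
The subordination applies — C was senior to E — so C and E swap.

D, E, G, B, F, A, C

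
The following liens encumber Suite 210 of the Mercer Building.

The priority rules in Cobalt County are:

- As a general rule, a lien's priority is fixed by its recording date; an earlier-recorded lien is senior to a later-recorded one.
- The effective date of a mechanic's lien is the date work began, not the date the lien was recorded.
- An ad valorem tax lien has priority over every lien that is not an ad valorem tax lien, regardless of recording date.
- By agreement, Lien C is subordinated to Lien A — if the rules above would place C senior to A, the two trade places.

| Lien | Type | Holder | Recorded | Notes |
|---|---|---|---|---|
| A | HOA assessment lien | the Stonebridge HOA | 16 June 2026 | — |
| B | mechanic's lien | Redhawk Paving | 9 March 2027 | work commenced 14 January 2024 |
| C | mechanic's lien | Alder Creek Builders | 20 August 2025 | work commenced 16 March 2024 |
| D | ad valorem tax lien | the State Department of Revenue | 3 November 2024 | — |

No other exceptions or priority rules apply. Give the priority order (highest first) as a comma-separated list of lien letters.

D, B, A, C

Effective dates after the stated exceptions: B relates back to 14 January 2024 (work commenced); C is treated as recorded 16 March 2024, the work-commencement date.
D is an ad valorem tax lien, so it outranks all other liens regardless of date.
The other liens, earliest effective date first: B (14 January 2024), C (16 March 2024), A (16 June 2026).
Because C would otherwise rank above A, the subordination swaps them.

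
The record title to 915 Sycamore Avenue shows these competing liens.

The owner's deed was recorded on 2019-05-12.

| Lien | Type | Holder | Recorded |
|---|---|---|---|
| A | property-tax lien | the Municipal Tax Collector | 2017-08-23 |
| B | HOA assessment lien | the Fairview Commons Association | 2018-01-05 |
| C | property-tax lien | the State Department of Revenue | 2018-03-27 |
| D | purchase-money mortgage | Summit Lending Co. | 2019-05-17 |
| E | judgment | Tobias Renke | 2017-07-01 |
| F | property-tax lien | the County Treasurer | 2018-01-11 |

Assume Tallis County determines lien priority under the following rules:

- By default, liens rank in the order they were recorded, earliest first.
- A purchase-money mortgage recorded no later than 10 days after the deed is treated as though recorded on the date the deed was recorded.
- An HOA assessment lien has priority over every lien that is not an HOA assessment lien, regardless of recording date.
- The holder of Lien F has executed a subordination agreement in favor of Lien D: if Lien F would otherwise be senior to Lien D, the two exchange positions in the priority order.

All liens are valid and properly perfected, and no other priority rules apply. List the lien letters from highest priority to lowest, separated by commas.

Effective dates: D's effective date is the deed date, 2019-05-12.
B is an HOA assessment lien and takes priority over every other lien.
The other liens, earliest effective date first: E (2017-07-01), A (2017-08-23), F (2018-01-11), C (2018-03-27), D (2019-05-12).
Because F would otherwise rank above D, the subordination swaps them.

B, E, A, D, C, F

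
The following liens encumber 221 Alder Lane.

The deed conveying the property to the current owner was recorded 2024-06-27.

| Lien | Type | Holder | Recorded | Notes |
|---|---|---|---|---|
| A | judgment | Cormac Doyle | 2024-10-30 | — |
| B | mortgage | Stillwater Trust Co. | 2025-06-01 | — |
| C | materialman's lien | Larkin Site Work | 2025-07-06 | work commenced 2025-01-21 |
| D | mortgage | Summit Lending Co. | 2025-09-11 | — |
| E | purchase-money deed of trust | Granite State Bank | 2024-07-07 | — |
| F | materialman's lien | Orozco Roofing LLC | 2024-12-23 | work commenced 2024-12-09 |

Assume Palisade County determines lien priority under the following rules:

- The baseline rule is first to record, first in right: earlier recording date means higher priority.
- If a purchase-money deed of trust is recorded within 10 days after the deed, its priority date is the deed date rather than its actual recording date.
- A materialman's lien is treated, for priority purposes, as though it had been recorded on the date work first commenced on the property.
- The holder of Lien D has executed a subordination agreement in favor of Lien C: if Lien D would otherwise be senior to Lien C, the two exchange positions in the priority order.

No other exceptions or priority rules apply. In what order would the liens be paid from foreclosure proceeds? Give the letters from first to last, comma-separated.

E, A, F, C, B, D

First, effective dates: C's effective date is 2025-01-21, when work began; E relates back to the deed date 2024-06-27; F relates back to 2024-12-09 (work commenced).
By effective date: E (2024-06-27), A (2024-10-30), F (2024-12-09), C (2025-01-21), B (2025-06-01), D (2025-09-11).
D is already junior to C, so the subordination agreement changes nothing.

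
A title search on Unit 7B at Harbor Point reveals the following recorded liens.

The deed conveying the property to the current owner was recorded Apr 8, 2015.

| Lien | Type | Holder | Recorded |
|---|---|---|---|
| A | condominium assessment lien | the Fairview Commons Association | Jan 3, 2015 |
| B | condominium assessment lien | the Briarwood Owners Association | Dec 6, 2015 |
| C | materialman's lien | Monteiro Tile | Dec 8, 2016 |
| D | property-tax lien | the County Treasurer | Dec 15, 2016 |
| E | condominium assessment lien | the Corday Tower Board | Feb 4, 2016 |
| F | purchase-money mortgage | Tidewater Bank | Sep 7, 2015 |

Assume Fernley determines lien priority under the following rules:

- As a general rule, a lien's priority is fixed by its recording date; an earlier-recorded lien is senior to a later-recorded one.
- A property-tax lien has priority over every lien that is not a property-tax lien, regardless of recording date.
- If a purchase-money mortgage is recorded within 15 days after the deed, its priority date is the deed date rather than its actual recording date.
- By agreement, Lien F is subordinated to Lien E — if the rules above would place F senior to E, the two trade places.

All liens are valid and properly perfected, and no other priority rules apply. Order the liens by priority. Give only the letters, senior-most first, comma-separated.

Effective dates after the stated exceptions: F missed the 15-day window (152 days after the deed), so its recording date stands.
D is a property-tax lien, so it outranks all other liens regardless of date.
Remaining liens by effective date: A (Jan 3, 2015), F (Sep 7, 2015), B (Dec 6, 2015), E (Feb 4, 2016), C (Dec 8, 2016).
Because F would otherwise rank above E, the subordination swaps them.

D, A, E, B, F, C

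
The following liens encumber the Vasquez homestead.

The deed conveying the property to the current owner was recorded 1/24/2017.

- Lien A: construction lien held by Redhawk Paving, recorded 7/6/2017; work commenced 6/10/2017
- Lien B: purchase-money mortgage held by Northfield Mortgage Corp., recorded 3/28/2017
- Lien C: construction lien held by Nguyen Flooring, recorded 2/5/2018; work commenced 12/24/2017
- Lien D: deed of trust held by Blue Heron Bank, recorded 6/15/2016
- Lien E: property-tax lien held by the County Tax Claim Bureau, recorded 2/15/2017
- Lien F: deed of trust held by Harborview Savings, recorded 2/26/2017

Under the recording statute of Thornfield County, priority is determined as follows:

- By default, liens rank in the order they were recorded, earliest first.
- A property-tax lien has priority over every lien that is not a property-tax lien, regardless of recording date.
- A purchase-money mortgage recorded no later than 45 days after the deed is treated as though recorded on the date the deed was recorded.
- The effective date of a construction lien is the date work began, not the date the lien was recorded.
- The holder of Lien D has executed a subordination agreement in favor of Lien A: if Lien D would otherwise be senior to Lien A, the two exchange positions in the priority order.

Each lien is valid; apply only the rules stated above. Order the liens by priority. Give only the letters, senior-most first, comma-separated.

First, effective dates: A is treated as recorded 6/10/2017, the work-commencement date; B missed the 45-day window (63 days after the deed), so its recording date stands; C's effective date is 12/24/2017, when work began.
E is a property-tax lien, so it outranks all other liens regardless of date.
The other liens, earliest effective date first: D (6/15/2016), F (2/26/2017), B (3/28/2017), A (6/10/2017), C (12/24/2017).
D would otherwise be senior to A, so under the subordination agreement D and A exchange positions.

E, A, F, B, D, C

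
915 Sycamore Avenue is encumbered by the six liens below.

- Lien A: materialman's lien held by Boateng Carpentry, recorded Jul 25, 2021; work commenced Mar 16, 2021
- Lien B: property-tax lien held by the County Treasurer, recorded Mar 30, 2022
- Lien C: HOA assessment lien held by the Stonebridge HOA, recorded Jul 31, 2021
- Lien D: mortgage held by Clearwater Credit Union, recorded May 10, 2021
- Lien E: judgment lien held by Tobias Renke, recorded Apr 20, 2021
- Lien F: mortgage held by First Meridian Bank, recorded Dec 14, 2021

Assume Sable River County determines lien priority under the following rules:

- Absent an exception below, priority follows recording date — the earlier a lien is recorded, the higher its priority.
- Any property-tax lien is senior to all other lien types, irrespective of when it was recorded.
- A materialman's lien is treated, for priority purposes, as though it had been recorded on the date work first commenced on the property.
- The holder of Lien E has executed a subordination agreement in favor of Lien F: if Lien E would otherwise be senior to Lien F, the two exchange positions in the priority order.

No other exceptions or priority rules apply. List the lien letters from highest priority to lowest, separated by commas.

Effective dates: A is treated as recorded Mar 16, 2021, the work-commencement date.
B, as a property-tax lien, has superpriority and ranks first.
Among the remaining liens, by effective date: A (Mar 16, 2021), E (Apr 20, 2021), D (May 10, 2021), C (Jul 31, 2021), F (Dec 14, 2021).
E is senior to F before the subordination, so the two trade places.

B, A, F, D, C, E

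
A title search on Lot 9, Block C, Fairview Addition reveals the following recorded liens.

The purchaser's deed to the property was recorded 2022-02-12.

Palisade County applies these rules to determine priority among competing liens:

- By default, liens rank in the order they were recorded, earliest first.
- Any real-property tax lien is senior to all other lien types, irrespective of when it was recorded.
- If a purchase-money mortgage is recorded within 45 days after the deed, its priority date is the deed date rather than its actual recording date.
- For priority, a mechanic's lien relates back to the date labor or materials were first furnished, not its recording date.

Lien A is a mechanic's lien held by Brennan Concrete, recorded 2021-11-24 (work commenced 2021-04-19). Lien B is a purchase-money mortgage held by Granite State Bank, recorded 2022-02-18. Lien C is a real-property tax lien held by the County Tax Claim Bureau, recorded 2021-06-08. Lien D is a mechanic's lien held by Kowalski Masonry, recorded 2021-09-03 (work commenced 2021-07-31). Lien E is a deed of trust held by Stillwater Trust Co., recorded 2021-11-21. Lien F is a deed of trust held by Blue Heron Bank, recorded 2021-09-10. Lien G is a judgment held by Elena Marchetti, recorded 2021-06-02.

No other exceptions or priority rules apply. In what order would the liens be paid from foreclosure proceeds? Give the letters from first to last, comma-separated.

C, A, G, D, F, E, B

Effective dates: A relates back to 2021-04-19 (work commenced); B's effective date is the deed date, 2022-02-12; D's effective date is 2021-07-31, when work began.
As a real-property tax lien, C is senior to every other lien.
The other liens, earliest effective date first: A (2021-04-19), G (2021-06-02), D (2021-07-31), F (2021-09-10), E (2021-11-21), B (2022-02-12).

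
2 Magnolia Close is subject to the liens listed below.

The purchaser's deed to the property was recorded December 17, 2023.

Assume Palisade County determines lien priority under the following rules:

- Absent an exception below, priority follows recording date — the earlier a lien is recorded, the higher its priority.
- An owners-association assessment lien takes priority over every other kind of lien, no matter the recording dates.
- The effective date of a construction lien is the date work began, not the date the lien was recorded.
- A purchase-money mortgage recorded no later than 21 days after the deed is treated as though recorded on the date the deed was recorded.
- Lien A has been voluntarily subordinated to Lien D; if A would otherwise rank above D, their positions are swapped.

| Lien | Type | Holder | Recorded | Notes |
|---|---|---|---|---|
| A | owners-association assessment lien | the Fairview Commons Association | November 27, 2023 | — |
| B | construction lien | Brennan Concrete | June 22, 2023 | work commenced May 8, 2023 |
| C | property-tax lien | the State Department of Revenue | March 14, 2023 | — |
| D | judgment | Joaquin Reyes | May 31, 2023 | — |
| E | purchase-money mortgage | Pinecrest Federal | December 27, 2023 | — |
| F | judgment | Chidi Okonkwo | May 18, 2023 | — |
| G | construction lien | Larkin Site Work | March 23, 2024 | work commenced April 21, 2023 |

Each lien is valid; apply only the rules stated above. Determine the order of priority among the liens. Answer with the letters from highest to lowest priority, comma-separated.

D, C, G, B, F, A, E

Effective dates after the stated exceptions: B is treated as recorded May 8, 2023, the work-commencement date; E was recorded within the 21-day window, so its effective date is the deed date December 17, 2023; G's effective date is April 21, 2023, when work began.
A, as an owners-association assessment lien, has superpriority and ranks first.
Among the remaining liens, by effective date: C (March 14, 2023), G (April 21, 2023), B (May 8, 2023), F (May 18, 2023), D (May 31, 2023), E (December 17, 2023).
Because A would otherwise rank above D, the subordination swaps them.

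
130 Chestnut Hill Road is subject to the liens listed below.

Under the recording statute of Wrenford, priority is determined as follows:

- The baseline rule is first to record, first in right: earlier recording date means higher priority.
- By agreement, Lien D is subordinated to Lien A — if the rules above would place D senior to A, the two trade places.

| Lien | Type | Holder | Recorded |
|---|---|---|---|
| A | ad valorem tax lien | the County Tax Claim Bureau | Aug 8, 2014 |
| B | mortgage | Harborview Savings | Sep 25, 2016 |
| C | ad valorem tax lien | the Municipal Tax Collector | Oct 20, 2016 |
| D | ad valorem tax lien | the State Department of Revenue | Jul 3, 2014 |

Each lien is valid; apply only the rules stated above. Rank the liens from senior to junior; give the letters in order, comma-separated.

A, D, B, C

Ordering by effective date: D (Jul 3, 2014), A (Aug 8, 2014), B (Sep 25, 2016), C (Oct 20, 2016).
D is senior to A before the subordination, so the two trade places.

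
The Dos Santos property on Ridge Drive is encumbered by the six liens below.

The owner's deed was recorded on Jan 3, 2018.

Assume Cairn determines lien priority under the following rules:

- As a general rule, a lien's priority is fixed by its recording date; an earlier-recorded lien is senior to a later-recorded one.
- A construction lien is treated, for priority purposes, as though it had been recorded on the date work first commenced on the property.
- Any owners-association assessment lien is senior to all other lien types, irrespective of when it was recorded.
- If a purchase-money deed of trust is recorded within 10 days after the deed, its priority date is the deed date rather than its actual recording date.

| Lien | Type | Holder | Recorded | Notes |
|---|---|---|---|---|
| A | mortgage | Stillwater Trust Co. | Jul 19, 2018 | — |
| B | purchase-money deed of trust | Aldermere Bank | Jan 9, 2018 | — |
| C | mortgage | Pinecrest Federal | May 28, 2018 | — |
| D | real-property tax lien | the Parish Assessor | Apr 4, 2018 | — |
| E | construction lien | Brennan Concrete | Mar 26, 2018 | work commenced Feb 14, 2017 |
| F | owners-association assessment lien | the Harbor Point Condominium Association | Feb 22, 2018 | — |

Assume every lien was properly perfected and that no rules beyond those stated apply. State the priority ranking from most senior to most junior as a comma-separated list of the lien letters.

First, effective dates: B relates back to the deed date Jan 3, 2018; E relates back to Feb 14, 2017 (work commenced).
F, as an owners-association assessment lien, has superpriority and ranks first.
The other liens, earliest effective date first: E (Feb 14, 2017), B (Jan 3, 2018), D (Apr 4, 2018), C (May 28, 2018), A (Jul 19, 2018).

F, E, B, D, C, A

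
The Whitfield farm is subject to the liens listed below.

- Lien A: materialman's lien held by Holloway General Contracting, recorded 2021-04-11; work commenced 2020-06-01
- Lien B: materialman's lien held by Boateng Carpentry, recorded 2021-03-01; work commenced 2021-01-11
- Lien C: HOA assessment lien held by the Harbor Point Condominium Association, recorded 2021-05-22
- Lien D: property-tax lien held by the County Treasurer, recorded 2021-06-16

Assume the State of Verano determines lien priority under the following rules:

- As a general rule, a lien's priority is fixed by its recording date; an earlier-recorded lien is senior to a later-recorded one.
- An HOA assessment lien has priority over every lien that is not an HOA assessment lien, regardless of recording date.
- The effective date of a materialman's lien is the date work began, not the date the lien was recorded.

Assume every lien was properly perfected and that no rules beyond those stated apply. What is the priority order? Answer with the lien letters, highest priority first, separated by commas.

First, effective dates: A is treated as recorded 2020-06-01, the work-commencement date; B relates back to 2021-01-11 (work commenced).
As an HOA assessment lien, C is senior to every other lien.
The other liens, earliest effective date first: A (2020-06-01), B (2021-01-11), D (2021-06-16).

C, A, B, D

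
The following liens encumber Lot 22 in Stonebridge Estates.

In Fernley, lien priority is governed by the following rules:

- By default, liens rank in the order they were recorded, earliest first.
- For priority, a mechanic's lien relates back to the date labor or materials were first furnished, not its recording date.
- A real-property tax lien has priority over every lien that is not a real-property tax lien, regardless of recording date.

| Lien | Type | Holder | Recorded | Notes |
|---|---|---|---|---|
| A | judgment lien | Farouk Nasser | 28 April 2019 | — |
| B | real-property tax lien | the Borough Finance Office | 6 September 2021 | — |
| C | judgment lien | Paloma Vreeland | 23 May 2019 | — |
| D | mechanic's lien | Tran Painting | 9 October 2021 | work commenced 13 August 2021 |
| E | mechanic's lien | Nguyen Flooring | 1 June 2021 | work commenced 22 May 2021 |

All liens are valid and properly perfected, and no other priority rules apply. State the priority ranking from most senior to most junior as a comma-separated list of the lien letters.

Adjusting effective dates: D's effective date is 13 August 2021, when work began; E is treated as recorded 22 May 2021, the work-commencement date.
B is a real-property tax lien and takes priority over every other lien.
The other liens, earliest effective date first: A (28 April 2019), C (23 May 2019), E (22 May 2021), D (13 August 2021).

B, A, C, E, D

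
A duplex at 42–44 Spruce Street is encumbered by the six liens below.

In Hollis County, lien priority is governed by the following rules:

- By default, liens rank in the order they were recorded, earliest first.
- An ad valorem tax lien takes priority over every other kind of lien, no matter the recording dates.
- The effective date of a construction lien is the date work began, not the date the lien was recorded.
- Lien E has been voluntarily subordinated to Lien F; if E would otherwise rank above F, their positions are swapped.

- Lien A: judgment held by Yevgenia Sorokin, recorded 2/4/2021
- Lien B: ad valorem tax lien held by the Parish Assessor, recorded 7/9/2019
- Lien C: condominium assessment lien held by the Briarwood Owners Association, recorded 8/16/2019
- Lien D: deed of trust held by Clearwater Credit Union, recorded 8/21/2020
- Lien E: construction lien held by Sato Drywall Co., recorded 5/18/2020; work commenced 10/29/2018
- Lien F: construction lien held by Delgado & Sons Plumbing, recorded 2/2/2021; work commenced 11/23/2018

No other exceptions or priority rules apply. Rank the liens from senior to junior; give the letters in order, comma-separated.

Effective dates: E is treated as recorded 10/29/2018, the work-commencement date; F relates back to 11/23/2018 (work commenced).
As an ad valorem tax lien, B is senior to every other lien.
Ordering the rest by effective date: E (10/29/2018), F (11/23/2018), C (8/16/2019), D (8/21/2020), A (2/4/2021).
Because E would otherwise rank above F, the subordination swaps them.

B, F, E, C, D, A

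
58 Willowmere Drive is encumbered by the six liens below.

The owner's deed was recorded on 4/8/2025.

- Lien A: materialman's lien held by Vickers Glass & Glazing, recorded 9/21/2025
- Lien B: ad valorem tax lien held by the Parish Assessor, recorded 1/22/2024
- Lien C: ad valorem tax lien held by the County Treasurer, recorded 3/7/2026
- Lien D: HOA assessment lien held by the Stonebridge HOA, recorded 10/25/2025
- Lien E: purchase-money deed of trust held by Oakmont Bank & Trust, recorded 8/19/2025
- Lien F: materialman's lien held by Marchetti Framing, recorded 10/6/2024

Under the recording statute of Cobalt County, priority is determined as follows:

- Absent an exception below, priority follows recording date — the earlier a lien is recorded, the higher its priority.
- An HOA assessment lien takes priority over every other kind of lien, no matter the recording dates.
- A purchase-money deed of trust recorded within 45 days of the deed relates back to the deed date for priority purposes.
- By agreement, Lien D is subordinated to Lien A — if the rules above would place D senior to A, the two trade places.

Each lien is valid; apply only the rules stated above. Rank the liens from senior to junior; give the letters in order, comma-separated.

Effective dates: E missed the 45-day window (133 days after the deed), so its recording date stands.
As an HOA assessment lien, D is senior to every other lien.
Among the remaining liens, by effective date: B (1/22/2024), F (10/6/2024), E (8/19/2025), A (9/21/2025), C (3/7/2026).
D is senior to A before the subordination, so the two trade places.

A, B, F, E, D, C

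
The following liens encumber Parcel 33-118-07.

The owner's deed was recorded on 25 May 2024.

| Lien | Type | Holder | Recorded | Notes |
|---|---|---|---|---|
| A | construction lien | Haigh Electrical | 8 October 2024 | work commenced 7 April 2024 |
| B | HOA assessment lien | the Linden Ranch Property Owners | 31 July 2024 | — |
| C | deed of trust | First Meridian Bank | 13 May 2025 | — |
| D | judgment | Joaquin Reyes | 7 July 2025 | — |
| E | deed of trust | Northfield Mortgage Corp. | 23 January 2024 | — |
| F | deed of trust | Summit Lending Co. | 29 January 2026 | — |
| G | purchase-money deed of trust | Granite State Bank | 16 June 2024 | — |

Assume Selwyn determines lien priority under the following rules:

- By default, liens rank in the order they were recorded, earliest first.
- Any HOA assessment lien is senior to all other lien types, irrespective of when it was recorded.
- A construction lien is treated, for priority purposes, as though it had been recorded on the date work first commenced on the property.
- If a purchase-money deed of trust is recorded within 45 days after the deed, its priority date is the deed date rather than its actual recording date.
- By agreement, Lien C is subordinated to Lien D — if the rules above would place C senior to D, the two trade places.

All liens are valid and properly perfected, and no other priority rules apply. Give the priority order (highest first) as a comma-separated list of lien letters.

B, E, A, G, D, C, F

Effective dates after the stated exceptions: A is treated as recorded 7 April 2024, the work-commencement date; G was recorded within the 45-day window, so its effective date is the deed date 25 May 2024.
B is an HOA assessment lien, so it outranks all other liens regardless of date.
Ordering the rest by effective date: E (23 January 2024), A (7 April 2024), G (25 May 2024), C (13 May 2025), D (7 July 2025), F (29 January 2026).
Because C would otherwise rank above D, the subordination swaps them.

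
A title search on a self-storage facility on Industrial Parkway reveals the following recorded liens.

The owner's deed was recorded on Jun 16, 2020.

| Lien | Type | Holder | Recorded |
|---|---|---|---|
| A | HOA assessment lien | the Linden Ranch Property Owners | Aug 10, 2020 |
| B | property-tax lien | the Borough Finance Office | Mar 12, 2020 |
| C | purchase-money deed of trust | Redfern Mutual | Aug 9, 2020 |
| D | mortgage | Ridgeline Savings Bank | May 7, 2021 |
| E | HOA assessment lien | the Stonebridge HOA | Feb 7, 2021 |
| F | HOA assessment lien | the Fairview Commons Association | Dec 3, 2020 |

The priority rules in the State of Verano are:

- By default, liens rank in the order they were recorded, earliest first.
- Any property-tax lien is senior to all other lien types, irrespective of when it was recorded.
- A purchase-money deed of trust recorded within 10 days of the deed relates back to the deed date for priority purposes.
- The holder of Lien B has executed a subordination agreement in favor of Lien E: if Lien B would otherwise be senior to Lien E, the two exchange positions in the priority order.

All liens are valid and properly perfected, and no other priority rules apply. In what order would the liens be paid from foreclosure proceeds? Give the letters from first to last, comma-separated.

Effective dates: C was recorded 54 days after the deed, outside the 10-day window, so it keeps its recording date.
As a property-tax lien, B is senior to every other lien.
Remaining liens by effective date: C (Aug 9, 2020), A (Aug 10, 2020), F (Dec 3, 2020), E (Feb 7, 2021), D (May 7, 2021).
B would otherwise be senior to E, so under the subordination agreement B and E exchange positions.

E, C, A, F, B, D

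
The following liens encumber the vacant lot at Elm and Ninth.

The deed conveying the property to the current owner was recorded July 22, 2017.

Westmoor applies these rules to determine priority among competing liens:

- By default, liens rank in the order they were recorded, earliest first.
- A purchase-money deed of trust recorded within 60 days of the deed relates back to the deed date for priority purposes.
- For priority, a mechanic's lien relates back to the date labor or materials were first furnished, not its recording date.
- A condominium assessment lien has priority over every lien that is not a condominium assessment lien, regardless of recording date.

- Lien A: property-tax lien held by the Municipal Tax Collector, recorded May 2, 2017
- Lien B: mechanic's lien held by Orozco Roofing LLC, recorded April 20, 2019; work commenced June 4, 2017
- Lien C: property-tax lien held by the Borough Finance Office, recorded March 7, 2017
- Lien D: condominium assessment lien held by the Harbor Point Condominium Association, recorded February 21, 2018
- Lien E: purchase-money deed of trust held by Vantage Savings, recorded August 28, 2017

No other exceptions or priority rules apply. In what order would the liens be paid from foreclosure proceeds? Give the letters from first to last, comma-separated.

D, C, A, B, E

First, effective dates: B relates back to June 4, 2017 (work commenced); E relates back to the deed date July 22, 2017.
D, as a condominium assessment lien, has superpriority and ranks first.
Ordering the rest by effective date: C (March 7, 2017), A (May 2, 2017), B (June 4, 2017), E (July 22, 2017).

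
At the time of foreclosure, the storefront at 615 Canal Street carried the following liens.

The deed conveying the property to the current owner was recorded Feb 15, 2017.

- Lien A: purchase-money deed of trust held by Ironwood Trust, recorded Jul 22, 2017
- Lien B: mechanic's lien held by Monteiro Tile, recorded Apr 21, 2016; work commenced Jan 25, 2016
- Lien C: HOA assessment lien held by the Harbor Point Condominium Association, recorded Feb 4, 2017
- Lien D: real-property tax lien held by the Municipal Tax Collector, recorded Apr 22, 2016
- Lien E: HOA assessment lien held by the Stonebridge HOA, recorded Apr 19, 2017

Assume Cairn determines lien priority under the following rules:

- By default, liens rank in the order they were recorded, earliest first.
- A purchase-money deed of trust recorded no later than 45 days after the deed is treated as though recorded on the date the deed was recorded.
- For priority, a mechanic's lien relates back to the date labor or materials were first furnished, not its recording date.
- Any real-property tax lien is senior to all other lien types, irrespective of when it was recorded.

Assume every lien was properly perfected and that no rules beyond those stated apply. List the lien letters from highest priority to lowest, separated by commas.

D, B, C, E, A

Adjusting effective dates: A missed the 45-day window (157 days after the deed), so its recording date stands; B relates back to Jan 25, 2016 (work commenced).
As a real-property tax lien, D is senior to every other lien.
Among the remaining liens, by effective date: B (Jan 25, 2016), C (Feb 4, 2017), E (Apr 19, 2017), A (Jul 22, 2017).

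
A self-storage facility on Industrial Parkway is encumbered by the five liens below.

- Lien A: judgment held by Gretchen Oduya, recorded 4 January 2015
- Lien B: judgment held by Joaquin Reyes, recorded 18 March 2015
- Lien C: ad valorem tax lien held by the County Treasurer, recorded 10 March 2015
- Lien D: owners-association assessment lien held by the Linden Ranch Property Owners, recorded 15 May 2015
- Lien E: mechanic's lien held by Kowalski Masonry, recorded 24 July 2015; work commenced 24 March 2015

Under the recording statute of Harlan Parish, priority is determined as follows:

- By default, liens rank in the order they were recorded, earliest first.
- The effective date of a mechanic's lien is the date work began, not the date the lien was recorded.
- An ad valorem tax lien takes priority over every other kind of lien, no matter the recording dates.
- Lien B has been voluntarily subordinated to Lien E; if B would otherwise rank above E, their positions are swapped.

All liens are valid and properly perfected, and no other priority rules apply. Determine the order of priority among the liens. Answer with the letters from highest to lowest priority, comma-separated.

Effective dates after the stated exceptions: E's effective date is 24 March 2015, when work began.
C is an ad valorem tax lien and takes priority over every other lien.
Remaining liens by effective date: A (4 January 2015), B (18 March 2015), E (24 March 2015), D (15 May 2015).
The subordination applies — B was senior to E — so B and E swap.

C, A, E, B, D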